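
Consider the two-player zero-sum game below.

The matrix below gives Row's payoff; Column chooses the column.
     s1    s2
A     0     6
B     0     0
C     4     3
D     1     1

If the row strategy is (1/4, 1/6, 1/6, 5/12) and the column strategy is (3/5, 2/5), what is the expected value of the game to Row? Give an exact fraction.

97/60

Against (3/5, 2/5), each row's expected payoff is A: 12/5; B: 0; C: 18/5; D: 1.
Taking the (1/4, 1/6, 1/6, 5/12)-weighted average: (1/4)·(12/5) + (1/6)·(0) + (1/6)·(18/5) + (5/12)·(1) = 97/60.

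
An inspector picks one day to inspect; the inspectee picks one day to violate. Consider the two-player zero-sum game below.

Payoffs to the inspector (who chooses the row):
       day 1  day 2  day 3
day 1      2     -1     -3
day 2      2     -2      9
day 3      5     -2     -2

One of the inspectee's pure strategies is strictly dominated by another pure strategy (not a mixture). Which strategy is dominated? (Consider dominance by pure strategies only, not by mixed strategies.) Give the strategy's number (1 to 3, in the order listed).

The inspectee prefers columns that give the inspector less. Compare day 1 with day 2: -1 < 2, -2 < 2, -2 < 5.
So day 2 strictly dominates day 1 for the inspectee; day 1 is strictly dominated.

1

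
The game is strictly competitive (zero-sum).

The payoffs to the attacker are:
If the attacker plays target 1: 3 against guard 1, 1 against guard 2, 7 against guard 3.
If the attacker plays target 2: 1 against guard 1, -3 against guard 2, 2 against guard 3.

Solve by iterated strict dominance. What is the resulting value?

1

Column guard 1 is strictly dominated by guard 2 for the defender (1<3, -3<1); eliminate guard 1.
Column guard 3 is strictly dominated by guard 2 for the defender (1<7, -3<2); eliminate guard 3.
Row target 2 is strictly dominated by row target 1 (1>-3); eliminate target 2.
Only (target 1, guard 2) remains, with payoff 1.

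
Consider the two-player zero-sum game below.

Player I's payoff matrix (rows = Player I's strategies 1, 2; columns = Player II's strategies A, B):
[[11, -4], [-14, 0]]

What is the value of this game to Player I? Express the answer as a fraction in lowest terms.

Row minima are -4 and -14, so Player I's maximin is -4; column maxima are 11 and 0, so Player II's minimax is 0. These differ, so the equilibrium is in mixed strategies.
Let Player I play 1 with probability p. Player II is indifferent when 11p − 14(1−p) = −4p, giving p = 14/29.
Let Player II play A with probability q. Player I is indifferent when 11q − 4(1−q) = −14q, giving q = 4/29.
The value is 11·(4/29) + (-4)·(25/29) = -56/29.

-56/29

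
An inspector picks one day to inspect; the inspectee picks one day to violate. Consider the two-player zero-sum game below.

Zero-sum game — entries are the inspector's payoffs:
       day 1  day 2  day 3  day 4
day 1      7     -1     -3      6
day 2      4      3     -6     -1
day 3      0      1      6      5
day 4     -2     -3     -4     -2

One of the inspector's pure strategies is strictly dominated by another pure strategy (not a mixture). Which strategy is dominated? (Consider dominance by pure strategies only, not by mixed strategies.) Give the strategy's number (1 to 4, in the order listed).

Compare day 4 with day 1: 7 > -2, -1 > -3, -3 > -4, 6 > -2.
So day 1 strictly dominates day 4 for the inspector; day 4 is strictly dominated.

4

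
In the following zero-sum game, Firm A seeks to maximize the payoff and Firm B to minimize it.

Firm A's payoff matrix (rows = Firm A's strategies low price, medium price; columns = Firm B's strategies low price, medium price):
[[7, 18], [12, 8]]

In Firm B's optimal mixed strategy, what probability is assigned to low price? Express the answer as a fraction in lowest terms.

2/3

Row minima are 7 and 8, so Firm A's maximin is 8; column maxima are 12 and 18, so Firm B's minimax is 12. These differ, so the equilibrium is in mixed strategies.
Let Firm B play low price with probability q. Firm A is indifferent when 7q + 18(1−q) = 12q + 8(1−q), giving q = 2/3.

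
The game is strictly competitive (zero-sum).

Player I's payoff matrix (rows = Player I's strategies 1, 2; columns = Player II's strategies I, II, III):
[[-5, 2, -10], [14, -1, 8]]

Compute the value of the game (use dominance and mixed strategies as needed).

2/7

Column I is strictly dominated by III for Player II (it gives Player I more in every row).
The remaining 2×2 game on (1, 2) × (II, III) has no saddle point. Let Player I play 1 with probability p; indifference gives 2p − (1−p) = −10p + 8(1−p), so p = 3/7.
Similarly Player II's optimal q on II is 6/7, and the value is 2·(6/7) + (-10)·(1/7) = 2/7.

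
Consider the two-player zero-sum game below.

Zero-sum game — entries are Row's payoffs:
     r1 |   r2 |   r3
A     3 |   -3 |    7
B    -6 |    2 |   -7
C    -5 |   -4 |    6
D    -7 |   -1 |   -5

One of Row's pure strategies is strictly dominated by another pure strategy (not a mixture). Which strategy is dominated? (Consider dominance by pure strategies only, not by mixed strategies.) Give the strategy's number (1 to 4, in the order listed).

3

Compare C with A: 3 > -5, -3 > -4, 7 > 6.
So A strictly dominates C for Row; C is strictly dominated.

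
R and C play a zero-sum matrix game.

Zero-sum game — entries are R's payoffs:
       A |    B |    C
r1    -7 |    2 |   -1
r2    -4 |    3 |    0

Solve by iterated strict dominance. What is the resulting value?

Column C is strictly dominated by A for C (-7<-1, -4<0); eliminate C.
Column B is strictly dominated by A for C (-7<2, -4<3); eliminate B.
Row r1 is strictly dominated by row r2 (-4>-7); eliminate r1.
Only (r2, A) remains, with payoff -4.

-4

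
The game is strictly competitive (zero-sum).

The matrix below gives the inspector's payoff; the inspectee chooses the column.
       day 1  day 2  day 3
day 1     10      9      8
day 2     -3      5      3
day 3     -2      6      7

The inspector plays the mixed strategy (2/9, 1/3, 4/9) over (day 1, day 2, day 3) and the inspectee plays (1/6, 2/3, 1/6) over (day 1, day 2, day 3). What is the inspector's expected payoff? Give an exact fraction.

142/27

Against (1/6, 2/3, 1/6), each row's expected payoff is day 1: 9; day 2: 10/3; day 3: 29/6.
Taking the (2/9, 1/3, 4/9)-weighted average: (2/9)·(9) + (1/3)·(10/3) + (4/9)·(29/6) = 142/27.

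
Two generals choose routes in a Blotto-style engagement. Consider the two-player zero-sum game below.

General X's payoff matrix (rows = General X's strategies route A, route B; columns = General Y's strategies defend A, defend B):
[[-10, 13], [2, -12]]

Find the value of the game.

-94/37

Row minima are -10 and -12, so General X's maximin is -10; column maxima are 2 and 13, so General Y's minimax is 2. These differ, so the equilibrium is in mixed strategies.
Let General X play route A with probability p. General Y is indifferent when −10p + 2(1−p) = 13p − 12(1−p), giving p = 14/37.
Let General Y play defend A with probability q. General X is indifferent when −10q + 13(1−q) = 2q − 12(1−q), giving q = 25/37.
The value is -10·(25/37) + (13)·(12/37) = -94/37.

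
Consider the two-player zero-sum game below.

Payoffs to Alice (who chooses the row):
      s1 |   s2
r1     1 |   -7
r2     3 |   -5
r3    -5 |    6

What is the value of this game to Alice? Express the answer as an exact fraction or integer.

Row r1 is strictly dominated by row r2, so Alice never plays it.
The remaining 2×2 game on (r2, r3) × (s1, s2) has no saddle point. Let Alice play r2 with probability p; indifference gives 3p − 5(1−p) = −5p + 6(1−p), so p = 11/19.
Similarly Bob's optimal q on s1 is 11/19, and the value is 3·(11/19) + (-5)·(8/19) = -7/19.

-7/19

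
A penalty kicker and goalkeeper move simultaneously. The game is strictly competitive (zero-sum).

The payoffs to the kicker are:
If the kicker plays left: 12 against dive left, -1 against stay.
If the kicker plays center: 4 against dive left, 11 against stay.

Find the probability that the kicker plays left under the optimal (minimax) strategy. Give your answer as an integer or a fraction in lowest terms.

7/20

Row minima are -1 and 4, so the kicker's maximin is 4; column maxima are 12 and 11, so the goalkeeper's minimax is 11. These differ, so the equilibrium is in mixed strategies.
Let the kicker play left with probability p. The goalkeeper is indifferent when 12p + 4(1−p) = −p + 11(1−p), giving p = 7/20.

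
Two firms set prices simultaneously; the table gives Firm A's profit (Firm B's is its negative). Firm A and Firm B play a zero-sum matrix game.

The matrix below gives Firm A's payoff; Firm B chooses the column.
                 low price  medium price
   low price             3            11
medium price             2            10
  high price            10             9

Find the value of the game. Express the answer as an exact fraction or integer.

83/9

Row medium price is strictly dominated by row low price, so Firm A never plays it.
The remaining 2×2 game on (low price, high price) × (low price, medium price) has no saddle point. Let Firm A play low price with probability p; indifference gives 3p + 10(1−p) = 11p + 9(1−p), so p = 1/9.
Similarly Firm B's optimal q on low price is 2/9, and the value is 3·(2/9) + (11)·(7/9) = 83/9.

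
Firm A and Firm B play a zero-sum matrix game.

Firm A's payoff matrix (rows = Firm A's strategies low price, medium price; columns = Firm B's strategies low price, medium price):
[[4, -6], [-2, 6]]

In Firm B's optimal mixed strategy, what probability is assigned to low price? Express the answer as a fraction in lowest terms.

2/3

Row minima are -6 and -2, so Firm A's maximin is -2; column maxima are 4 and 6, so Firm B's minimax is 4. These differ, so the equilibrium is in mixed strategies.
Let Firm B play low price with probability q. Firm A is indifferent when 4q − 6(1−q) = −2q + 6(1−q), giving q = 2/3.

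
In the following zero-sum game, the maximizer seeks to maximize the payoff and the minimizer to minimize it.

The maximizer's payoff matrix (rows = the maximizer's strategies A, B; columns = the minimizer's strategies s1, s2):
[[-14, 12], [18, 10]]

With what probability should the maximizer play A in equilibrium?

Row minima are -14 and 10, so the maximizer's maximin is 10; column maxima are 18 and 12, so the minimizer's minimax is 12. These differ, so the equilibrium is in mixed strategies.
Let the maximizer play A with probability p. The minimizer is indifferent when −14p + 18(1−p) = 12p + 10(1−p), giving p = 4/17.

4/17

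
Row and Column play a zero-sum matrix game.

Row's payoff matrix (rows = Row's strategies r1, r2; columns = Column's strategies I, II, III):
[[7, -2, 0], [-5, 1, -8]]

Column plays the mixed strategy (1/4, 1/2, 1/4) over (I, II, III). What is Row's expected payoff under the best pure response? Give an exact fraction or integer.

r1: (7)·(1/4) + (-2)·(1/2) + (0)·(1/4) = 3/4.
r2: (-5)·(1/4) + (1)·(1/2) + (-8)·(1/4) = -11/4.
The best pure response is r1 with expected payoff 3/4.

3/4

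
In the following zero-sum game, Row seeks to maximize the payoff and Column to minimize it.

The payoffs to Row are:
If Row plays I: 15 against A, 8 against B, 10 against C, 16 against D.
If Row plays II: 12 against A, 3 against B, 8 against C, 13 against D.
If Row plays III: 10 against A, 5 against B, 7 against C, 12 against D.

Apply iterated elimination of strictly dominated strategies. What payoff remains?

8

Column A is strictly dominated by B for Column (8<15, 3<12, 5<10); eliminate A.
Row II is strictly dominated by row I (8>3, 10>8, 16>13); eliminate II.
Row III is strictly dominated by row I (8>5, 10>7, 16>12); eliminate III.
Column D is strictly dominated by B for Column (8<16); eliminate D.
Column C is strictly dominated by B for Column (8<10); eliminate C.
Only (I, B) remains, with payoff 8.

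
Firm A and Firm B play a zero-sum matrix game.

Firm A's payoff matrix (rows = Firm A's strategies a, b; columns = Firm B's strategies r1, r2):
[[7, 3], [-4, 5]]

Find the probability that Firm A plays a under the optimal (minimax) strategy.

Row minima are 3 and -4, so Firm A's maximin is 3; column maxima are 7 and 5, so Firm B's minimax is 5. These differ, so the equilibrium is in mixed strategies.
Let Firm A play a with probability p. Firm B is indifferent when 7p − 4(1−p) = 3p + 5(1−p), giving p = 9/13.

9/13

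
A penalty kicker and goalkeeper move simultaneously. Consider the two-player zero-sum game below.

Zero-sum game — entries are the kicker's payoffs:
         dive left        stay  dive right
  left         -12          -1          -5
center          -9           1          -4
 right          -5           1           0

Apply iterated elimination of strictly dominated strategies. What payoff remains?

-5

Column dive right is strictly dominated by dive left for the goalkeeper (-12<-5, -9<-4, -5<0); eliminate dive right.
Row left is strictly dominated by row center (-9>-12, 1>-1); eliminate left.
Column stay is strictly dominated by dive left for the goalkeeper (-9<1, -5<1); eliminate stay.
Row center is strictly dominated by row right (-5>-9); eliminate center.
Only (right, dive left) remains, with payoff -5.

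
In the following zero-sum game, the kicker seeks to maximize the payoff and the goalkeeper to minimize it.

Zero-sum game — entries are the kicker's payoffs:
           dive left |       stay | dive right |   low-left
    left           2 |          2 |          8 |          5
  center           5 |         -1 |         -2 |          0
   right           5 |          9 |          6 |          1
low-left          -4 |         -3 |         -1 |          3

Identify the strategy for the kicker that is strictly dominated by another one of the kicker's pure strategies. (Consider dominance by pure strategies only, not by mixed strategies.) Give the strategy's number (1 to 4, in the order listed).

Compare low-left with left: 2 > -4, 2 > -3, 8 > -1, 5 > 3.
So left strictly dominates low-left for the kicker; low-left is strictly dominated.

4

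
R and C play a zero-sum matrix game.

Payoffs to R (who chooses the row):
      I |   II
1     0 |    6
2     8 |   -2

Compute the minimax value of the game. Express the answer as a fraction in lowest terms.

Row minima are 0 and -2, so R's maximin is 0; column maxima are 8 and 6, so C's minimax is 6. These differ, so the equilibrium is in mixed strategies.
Let R play 1 with probability p. C is indifferent when 8(1−p) = 6p − 2(1−p), giving p = 5/8.
Let C play I with probability q. R is indifferent when 6(1−q) = 8q − 2(1−q), giving q = 1/2.
The value is 0·(1/2) + (6)·(1/2) = 3.

3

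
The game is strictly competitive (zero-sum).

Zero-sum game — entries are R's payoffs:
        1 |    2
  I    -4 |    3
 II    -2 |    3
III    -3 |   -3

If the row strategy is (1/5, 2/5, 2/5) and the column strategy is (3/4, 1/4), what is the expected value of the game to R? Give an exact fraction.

Against (3/4, 1/4), each row's expected payoff is I: -9/4; II: -3/4; III: -3.
Taking the (1/5, 2/5, 2/5)-weighted average: (1/5)·(-9/4) + (2/5)·(-3/4) + (2/5)·(-3) = -39/20.

-39/20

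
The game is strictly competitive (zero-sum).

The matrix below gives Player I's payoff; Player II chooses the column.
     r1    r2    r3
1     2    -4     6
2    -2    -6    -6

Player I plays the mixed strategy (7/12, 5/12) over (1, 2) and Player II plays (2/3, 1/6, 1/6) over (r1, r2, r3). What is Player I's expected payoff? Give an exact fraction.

-5/12

Against (2/3, 1/6, 1/6), each row's expected payoff is 1: 5/3; 2: -10/3.
Taking the (7/12, 5/12)-weighted average: (7/12)·(5/3) + (5/12)·(-10/3) = -5/12.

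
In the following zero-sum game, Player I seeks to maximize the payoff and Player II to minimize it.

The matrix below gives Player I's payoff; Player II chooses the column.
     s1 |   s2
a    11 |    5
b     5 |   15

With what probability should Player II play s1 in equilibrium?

Row minima are 5 and 5, so Player I's maximin is 5; column maxima are 11 and 15, so Player II's minimax is 11. These differ, so the equilibrium is in mixed strategies.
Let Player II play s1 with probability q. Player I is indifferent when 11q + 5(1−q) = 5q + 15(1−q), giving q = 5/8.

5/8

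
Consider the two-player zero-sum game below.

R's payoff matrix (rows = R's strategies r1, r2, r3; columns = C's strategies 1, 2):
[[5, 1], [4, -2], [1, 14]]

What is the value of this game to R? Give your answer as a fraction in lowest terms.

Row r2 is strictly dominated by row r1, so R never plays it.
The remaining 2×2 game on (r1, r3) × (1, 2) has no saddle point. Let R play r1 with probability p; indifference gives 5p + (1−p) = p + 14(1−p), so p = 13/17.
Similarly C's optimal q on 1 is 13/17, and the value is 5·(13/17) + (1)·(4/17) = 69/17.

69/17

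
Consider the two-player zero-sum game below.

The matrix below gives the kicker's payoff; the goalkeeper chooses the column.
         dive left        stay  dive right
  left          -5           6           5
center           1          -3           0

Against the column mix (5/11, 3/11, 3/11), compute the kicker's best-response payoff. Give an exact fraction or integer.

left: (-5)·(5/11) + (6)·(3/11) + (5)·(3/11) = 8/11.
center: (1)·(5/11) + (-3)·(3/11) + (0)·(3/11) = -4/11.
The best pure response is left with expected payoff 8/11.

8/11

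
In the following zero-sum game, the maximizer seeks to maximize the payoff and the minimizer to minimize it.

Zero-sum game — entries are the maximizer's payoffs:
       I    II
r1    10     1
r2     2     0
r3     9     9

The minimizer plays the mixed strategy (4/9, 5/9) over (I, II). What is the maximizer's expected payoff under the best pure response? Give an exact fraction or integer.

9

r1: (10)·(4/9) + (1)·(5/9) = 5.
r2: (2)·(4/9) + (0)·(5/9) = 8/9.
r3: (9)·(4/9) + (9)·(5/9) = 9.
The best pure response is r3 with expected payoff 9.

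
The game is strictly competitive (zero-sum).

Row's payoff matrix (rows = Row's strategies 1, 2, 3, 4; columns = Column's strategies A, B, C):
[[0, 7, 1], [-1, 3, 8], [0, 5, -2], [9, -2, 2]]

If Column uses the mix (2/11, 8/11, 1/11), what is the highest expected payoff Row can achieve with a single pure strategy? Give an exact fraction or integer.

1: (0)·(2/11) + (7)·(8/11) + (1)·(1/11) = 57/11.
2: (-1)·(2/11) + (3)·(8/11) + (8)·(1/11) = 30/11.
3: (0)·(2/11) + (5)·(8/11) + (-2)·(1/11) = 38/11.
4: (9)·(2/11) + (-2)·(8/11) + (2)·(1/11) = 4/11.
The best pure response is 1 with expected payoff 57/11.

57/11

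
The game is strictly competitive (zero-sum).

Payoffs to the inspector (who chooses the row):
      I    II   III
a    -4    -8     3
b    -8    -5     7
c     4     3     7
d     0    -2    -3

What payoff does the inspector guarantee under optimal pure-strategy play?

Row minima: -8, -8, 3, -3 → the inspector's maximin is 3.
Column maxima: 4, 3, 7 → the inspectee's minimax is 3.
They coincide at (c, II), so the value is 3.

3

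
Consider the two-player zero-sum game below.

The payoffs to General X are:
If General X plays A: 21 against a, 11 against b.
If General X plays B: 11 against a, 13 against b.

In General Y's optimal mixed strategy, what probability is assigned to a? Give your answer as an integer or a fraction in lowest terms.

1/6

Row minima are 11 and 11, so General X's maximin is 11; column maxima are 21 and 13, so General Y's minimax is 13. These differ, so the equilibrium is in mixed strategies.
Let General Y play a with probability q. General X is indifferent when 21q + 11(1−q) = 11q + 13(1−q), giving q = 1/6.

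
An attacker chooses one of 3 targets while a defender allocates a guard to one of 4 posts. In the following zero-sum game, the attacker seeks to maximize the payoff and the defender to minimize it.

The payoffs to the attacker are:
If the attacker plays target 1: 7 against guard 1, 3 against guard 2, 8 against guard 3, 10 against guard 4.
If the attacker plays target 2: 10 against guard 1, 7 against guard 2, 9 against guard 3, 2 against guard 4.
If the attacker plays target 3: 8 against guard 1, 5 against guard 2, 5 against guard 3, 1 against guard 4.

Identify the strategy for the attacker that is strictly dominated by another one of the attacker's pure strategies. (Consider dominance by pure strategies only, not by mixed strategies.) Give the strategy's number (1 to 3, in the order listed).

3

Compare target 3 with target 2: 10 > 8, 7 > 5, 9 > 5, 2 > 1.
So target 2 strictly dominates target 3 for the attacker; target 3 is strictly dominated.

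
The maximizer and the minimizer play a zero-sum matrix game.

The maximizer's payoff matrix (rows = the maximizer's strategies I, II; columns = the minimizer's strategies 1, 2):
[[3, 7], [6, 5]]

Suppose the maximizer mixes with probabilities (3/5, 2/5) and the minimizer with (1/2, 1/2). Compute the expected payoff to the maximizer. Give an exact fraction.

26/5

Against (1/2, 1/2), each row's expected payoff is I: 5; II: 11/2.
Taking the (3/5, 2/5)-weighted average: (3/5)·(5) + (2/5)·(11/2) = 26/5.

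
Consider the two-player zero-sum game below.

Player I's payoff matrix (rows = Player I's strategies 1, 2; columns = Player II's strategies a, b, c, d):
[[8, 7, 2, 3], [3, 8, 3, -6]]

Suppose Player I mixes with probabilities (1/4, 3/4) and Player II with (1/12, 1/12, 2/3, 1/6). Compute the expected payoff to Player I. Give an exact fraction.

Against (1/12, 1/12, 2/3, 1/6), each row's expected payoff is 1: 37/12; 2: 23/12.
Taking the (1/4, 3/4)-weighted average: (1/4)·(37/12) + (3/4)·(23/12) = 53/24.

53/24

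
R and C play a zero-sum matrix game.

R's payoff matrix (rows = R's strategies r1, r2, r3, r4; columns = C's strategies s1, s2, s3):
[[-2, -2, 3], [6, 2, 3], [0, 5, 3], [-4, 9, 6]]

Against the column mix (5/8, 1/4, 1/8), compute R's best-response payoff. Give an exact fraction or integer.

r1: (-2)·(5/8) + (-2)·(1/4) + (3)·(1/8) = -11/8.
r2: (6)·(5/8) + (2)·(1/4) + (3)·(1/8) = 37/8.
r3: (0)·(5/8) + (5)·(1/4) + (3)·(1/8) = 13/8.
r4: (-4)·(5/8) + (9)·(1/4) + (6)·(1/8) = 1/2.
The best pure response is r2 with expected payoff 37/8.

37/8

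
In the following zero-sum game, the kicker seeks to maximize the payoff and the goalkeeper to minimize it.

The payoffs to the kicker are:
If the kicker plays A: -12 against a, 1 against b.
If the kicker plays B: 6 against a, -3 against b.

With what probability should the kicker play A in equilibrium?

9/22

Row minima are -12 and -3, so the kicker's maximin is -3; column maxima are 6 and 1, so the goalkeeper's minimax is 1. These differ, so the equilibrium is in mixed strategies.
Let the kicker play A with probability p. The goalkeeper is indifferent when −12p + 6(1−p) = p − 3(1−p), giving p = 9/22.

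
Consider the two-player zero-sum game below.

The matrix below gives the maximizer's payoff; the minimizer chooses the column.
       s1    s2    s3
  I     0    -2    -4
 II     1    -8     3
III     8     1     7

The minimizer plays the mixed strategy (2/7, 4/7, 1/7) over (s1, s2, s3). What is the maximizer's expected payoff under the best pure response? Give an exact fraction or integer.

27/7

I: (0)·(2/7) + (-2)·(4/7) + (-4)·(1/7) = -12/7.
II: (1)·(2/7) + (-8)·(4/7) + (3)·(1/7) = -27/7.
III: (8)·(2/7) + (1)·(4/7) + (7)·(1/7) = 27/7.
The best pure response is III with expected payoff 27/7.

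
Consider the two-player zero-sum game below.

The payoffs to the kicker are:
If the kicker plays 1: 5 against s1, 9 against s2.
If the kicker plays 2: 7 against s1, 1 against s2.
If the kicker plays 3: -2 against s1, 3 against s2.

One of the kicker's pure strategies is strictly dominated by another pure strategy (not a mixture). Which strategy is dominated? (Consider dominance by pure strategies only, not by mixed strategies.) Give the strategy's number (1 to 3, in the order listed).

Compare 3 with 1: 5 > -2, 9 > 3.
So 1 strictly dominates 3 for the kicker; 3 is strictly dominated.

3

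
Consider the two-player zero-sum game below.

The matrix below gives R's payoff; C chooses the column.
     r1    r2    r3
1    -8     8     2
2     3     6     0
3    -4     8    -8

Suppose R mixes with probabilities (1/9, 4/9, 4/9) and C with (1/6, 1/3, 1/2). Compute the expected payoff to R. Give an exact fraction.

13/27

Against (1/6, 1/3, 1/2), each row's expected payoff is 1: 7/3; 2: 5/2; 3: -2.
Taking the (1/9, 4/9, 4/9)-weighted average: (1/9)·(7/3) + (4/9)·(5/2) + (4/9)·(-2) = 13/27.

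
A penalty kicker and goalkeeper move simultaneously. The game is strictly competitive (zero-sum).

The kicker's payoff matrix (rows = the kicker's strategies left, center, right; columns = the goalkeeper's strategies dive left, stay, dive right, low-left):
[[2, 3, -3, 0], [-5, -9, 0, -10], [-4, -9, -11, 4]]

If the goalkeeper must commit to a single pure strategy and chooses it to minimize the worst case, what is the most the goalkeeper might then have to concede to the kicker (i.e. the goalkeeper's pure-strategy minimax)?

0

The worst case (largest entry) in each column is dive left: 2, stay: 3, dive right: 0, low-left: 4.
The best (smallest) of these is 0.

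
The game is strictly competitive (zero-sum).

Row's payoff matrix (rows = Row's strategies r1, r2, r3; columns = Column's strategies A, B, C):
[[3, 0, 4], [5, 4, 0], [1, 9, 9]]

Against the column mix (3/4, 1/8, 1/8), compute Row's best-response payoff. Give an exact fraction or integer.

r1: (3)·(3/4) + (0)·(1/8) + (4)·(1/8) = 11/4.
r2: (5)·(3/4) + (4)·(1/8) + (0)·(1/8) = 17/4.
r3: (1)·(3/4) + (9)·(1/8) + (9)·(1/8) = 3.
The best pure response is r2 with expected payoff 17/4.

17/4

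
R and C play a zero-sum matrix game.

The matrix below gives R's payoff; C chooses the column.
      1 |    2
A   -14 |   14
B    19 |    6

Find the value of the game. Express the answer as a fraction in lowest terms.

Row minima are -14 and 6, so R's maximin is 6; column maxima are 19 and 14, so C's minimax is 14. These differ, so the equilibrium is in mixed strategies.
Let R play A with probability p. C is indifferent when −14p + 19(1−p) = 14p + 6(1−p), giving p = 13/41.
Let C play 1 with probability q. R is indifferent when −14q + 14(1−q) = 19q + 6(1−q), giving q = 8/41.
The value is -14·(8/41) + (14)·(33/41) = 350/41.

350/41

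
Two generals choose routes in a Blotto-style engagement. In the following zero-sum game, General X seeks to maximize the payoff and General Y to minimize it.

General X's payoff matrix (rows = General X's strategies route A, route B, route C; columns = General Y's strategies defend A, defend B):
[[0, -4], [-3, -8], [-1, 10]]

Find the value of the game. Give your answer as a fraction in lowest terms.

Row route B is strictly dominated by row route A, so General X never plays it.
The remaining 2×2 game on (route A, route C) × (defend A, defend B) has no saddle point. Let General X play route A with probability p; indifference gives −(1−p) = −4p + 10(1−p), so p = 11/15.
Similarly General Y's optimal q on defend A is 14/15, and the value is 0·(14/15) + (-4)·(1/15) = -4/15.

-4/15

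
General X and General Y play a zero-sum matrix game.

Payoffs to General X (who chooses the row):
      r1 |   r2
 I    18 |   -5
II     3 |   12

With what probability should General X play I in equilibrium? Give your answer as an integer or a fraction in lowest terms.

9/32

Row minima are -5 and 3, so General X's maximin is 3; column maxima are 18 and 12, so General Y's minimax is 12. These differ, so the equilibrium is in mixed strategies.
Let General X play I with probability p. General Y is indifferent when 18p + 3(1−p) = −5p + 12(1−p), giving p = 9/32.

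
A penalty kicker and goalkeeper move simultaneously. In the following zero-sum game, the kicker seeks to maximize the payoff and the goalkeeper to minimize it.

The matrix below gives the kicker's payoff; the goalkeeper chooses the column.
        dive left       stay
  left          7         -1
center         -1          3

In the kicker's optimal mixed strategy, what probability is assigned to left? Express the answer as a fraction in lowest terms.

Row minima are -1 and -1, so the kicker's maximin is -1; column maxima are 7 and 3, so the goalkeeper's minimax is 3. These differ, so the equilibrium is in mixed strategies.
Let the kicker play left with probability p. The goalkeeper is indifferent when 7p − (1−p) = −p + 3(1−p), giving p = 1/3.

1/3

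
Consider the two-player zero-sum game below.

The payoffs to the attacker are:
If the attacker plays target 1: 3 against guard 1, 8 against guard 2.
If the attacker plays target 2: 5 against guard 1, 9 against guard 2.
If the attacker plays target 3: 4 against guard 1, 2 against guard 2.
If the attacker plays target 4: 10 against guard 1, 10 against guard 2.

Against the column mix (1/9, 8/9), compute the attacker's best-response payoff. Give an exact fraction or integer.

target 1: (3)·(1/9) + (8)·(8/9) = 67/9.
target 2: (5)·(1/9) + (9)·(8/9) = 77/9.
target 3: (4)·(1/9) + (2)·(8/9) = 20/9.
target 4: (10)·(1/9) + (10)·(8/9) = 10.
The best pure response is target 4 with expected payoff 10.

10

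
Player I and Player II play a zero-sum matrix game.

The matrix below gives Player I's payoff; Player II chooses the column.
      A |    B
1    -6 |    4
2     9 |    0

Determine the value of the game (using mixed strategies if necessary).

Row minima are -6 and 0, so Player I's maximin is 0; column maxima are 9 and 4, so Player II's minimax is 4. These differ, so the equilibrium is in mixed strategies.
Let Player I play 1 with probability p. Player II is indifferent when −6p + 9(1−p) = 4p, giving p = 9/19.
Let Player II play A with probability q. Player I is indifferent when −6q + 4(1−q) = 9q, giving q = 4/19.
The value is -6·(4/19) + (4)·(15/19) = 36/19.

36/19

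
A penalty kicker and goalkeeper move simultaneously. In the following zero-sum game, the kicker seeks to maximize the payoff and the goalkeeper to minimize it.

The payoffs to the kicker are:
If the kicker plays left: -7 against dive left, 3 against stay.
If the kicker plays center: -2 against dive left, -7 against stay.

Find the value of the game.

-11/3

Row minima are -7 and -7, so the kicker's maximin is -7; column maxima are -2 and 3, so the goalkeeper's minimax is -2. These differ, so the equilibrium is in mixed strategies.
Let the kicker play left with probability p. The goalkeeper is indifferent when −7p − 2(1−p) = 3p − 7(1−p), giving p = 1/3.
Let the goalkeeper play dive left with probability q. The kicker is indifferent when −7q + 3(1−q) = −2q − 7(1−q), giving q = 2/3.
The value is -7·(2/3) + (3)·(1/3) = -11/3.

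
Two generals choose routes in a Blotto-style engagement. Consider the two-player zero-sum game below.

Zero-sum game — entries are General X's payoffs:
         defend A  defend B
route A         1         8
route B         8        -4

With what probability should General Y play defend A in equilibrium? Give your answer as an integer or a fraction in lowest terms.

12/19

Row minima are 1 and -4, so General X's maximin is 1; column maxima are 8 and 8, so General Y's minimax is 8. These differ, so the equilibrium is in mixed strategies.
Let General Y play defend A with probability q. General X is indifferent when q + 8(1−q) = 8q − 4(1−q), giving q = 12/19.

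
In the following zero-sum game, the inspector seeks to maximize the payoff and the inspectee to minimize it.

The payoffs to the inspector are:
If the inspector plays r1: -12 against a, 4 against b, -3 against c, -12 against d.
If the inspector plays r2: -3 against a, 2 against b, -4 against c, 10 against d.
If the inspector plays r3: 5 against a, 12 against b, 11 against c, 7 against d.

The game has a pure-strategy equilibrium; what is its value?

5

Row minima: -12, -4, 5 → the inspector's maximin is 5.
Column maxima: 5, 12, 11, 10 → the inspectee's minimax is 5.
They coincide at (r3, a), so the value is 5.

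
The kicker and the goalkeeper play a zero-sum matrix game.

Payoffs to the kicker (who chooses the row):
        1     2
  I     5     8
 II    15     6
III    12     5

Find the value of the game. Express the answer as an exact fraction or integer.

15/2

Row III is strictly dominated by row II, so the kicker never plays it.
The remaining 2×2 game on (I, II) × (1, 2) has no saddle point. Let the kicker play I with probability p; indifference gives 5p + 15(1−p) = 8p + 6(1−p), so p = 3/4.
Similarly the goalkeeper's optimal q on 1 is 1/6, and the value is 5·(1/6) + (8)·(5/6) = 15/2.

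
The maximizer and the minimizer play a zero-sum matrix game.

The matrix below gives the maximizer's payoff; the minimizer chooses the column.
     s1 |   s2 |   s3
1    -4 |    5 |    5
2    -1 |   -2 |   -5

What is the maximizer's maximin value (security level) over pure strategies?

-4

The worst-case payoff for each row is 1: -4, 2: -5.
The best of these is -4.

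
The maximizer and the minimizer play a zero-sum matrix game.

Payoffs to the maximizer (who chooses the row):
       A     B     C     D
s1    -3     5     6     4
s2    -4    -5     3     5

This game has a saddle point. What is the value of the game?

Row minima: -3, -5 → the maximizer's maximin is -3.
Column maxima: -3, 5, 6, 5 → the minimizer's minimax is -3.
They coincide at (s1, A), so the value is -3.

-3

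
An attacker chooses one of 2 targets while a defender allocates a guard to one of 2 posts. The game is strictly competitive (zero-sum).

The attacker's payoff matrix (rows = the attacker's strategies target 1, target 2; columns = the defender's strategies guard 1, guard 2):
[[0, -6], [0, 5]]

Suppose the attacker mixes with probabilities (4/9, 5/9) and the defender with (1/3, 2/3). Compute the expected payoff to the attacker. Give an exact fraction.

2/27

Against (1/3, 2/3), each row's expected payoff is target 1: -4; target 2: 10/3.
Taking the (4/9, 5/9)-weighted average: (4/9)·(-4) + (5/9)·(10/3) = 2/27.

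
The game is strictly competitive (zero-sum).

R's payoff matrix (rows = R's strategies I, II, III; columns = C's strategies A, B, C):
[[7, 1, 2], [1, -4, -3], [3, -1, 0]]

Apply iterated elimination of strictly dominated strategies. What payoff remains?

Column A is strictly dominated by B for C (1<7, -4<1, -1<3); eliminate A.
Row II is strictly dominated by row I (1>-4, 2>-3); eliminate II.
Row III is strictly dominated by row I (1>-1, 2>0); eliminate III.
Column C is strictly dominated by B for C (1<2); eliminate C.
Only (I, B) remains, with payoff 1.

1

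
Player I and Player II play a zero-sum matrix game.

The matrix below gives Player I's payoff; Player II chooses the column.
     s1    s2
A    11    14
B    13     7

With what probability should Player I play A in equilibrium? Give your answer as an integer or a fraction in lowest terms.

2/3

Row minima are 11 and 7, so Player I's maximin is 11; column maxima are 13 and 14, so Player II's minimax is 13. These differ, so the equilibrium is in mixed strategies.
Let Player I play A with probability p. Player II is indifferent when 11p + 13(1−p) = 14p + 7(1−p), giving p = 2/3.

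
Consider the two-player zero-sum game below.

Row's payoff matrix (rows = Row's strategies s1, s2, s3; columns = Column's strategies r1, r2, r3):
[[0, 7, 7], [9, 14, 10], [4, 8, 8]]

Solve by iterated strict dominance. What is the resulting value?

9

Column r3 is strictly dominated by r1 for Column (0<7, 9<10, 4<8); eliminate r3.
Column r2 is strictly dominated by r1 for Column (0<7, 9<14, 4<8); eliminate r2.
Row s3 is strictly dominated by row s2 (9>4); eliminate s3.
Row s1 is strictly dominated by row s2 (9>0); eliminate s1.
Only (s2, r1) remains, with payoff 9.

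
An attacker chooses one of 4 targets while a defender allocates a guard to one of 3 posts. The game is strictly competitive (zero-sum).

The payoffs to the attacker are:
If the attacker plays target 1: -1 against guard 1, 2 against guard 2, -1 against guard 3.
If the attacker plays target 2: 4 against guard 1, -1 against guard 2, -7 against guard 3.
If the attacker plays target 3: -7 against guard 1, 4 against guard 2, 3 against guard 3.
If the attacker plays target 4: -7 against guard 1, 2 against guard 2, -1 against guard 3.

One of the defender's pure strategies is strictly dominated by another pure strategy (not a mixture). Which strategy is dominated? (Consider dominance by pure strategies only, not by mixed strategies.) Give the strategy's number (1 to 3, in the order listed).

2

The defender prefers columns that give the attacker less. Compare guard 2 with guard 3: -1 < 2, -7 < -1, 3 < 4, -1 < 2.
So guard 3 strictly dominates guard 2 for the defender; guard 2 is strictly dominated.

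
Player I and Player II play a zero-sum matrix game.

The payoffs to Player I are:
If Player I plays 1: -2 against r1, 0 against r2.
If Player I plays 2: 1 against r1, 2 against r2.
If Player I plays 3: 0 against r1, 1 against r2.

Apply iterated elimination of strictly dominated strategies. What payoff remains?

Row 3 is strictly dominated by row 2 (1>0, 2>1); eliminate 3.
Row 1 is strictly dominated by row 2 (1>-2, 2>0); eliminate 1.
Column r2 is strictly dominated by r1 for Player II (1<2); eliminate r2.
Only (2, r1) remains, with payoff 1.

1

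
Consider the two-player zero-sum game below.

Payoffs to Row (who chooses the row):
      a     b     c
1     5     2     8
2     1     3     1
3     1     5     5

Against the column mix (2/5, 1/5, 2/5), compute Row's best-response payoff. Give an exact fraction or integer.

1: (5)·(2/5) + (2)·(1/5) + (8)·(2/5) = 28/5.
2: (1)·(2/5) + (3)·(1/5) + (1)·(2/5) = 7/5.
3: (1)·(2/5) + (5)·(1/5) + (5)·(2/5) = 17/5.
The best pure response is 1 with expected payoff 28/5.

28/5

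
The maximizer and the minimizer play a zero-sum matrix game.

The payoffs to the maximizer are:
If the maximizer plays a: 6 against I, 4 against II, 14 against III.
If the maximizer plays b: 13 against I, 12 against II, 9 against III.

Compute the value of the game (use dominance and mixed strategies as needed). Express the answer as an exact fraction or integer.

Column I is strictly dominated by II for the minimizer (it gives the maximizer more in every row).
The remaining 2×2 game on (a, b) × (II, III) has no saddle point. Let the maximizer play a with probability p; indifference gives 4p + 12(1−p) = 14p + 9(1−p), so p = 3/13.
Similarly the minimizer's optimal q on II is 5/13, and the value is 4·(5/13) + (14)·(8/13) = 132/13.

132/13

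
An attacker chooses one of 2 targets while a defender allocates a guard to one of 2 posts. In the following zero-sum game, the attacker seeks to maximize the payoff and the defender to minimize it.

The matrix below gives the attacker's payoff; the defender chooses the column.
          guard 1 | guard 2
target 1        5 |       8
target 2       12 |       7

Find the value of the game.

61/8

Row minima are 5 and 7, so the attacker's maximin is 7; column maxima are 12 and 8, so the defender's minimax is 8. These differ, so the equilibrium is in mixed strategies.
Let the attacker play target 1 with probability p. The defender is indifferent when 5p + 12(1−p) = 8p + 7(1−p), giving p = 5/8.
Let the defender play guard 1 with probability q. The attacker is indifferent when 5q + 8(1−q) = 12q + 7(1−q), giving q = 1/8.
The value is 5·(1/8) + (8)·(7/8) = 61/8.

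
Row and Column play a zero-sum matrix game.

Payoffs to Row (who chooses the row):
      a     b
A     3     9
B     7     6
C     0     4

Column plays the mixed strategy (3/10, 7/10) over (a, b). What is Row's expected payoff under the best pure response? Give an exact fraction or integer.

36/5

A: (3)·(3/10) + (9)·(7/10) = 36/5.
B: (7)·(3/10) + (6)·(7/10) = 63/10.
C: (0)·(3/10) + (4)·(7/10) = 14/5.
The best pure response is A with expected payoff 36/5.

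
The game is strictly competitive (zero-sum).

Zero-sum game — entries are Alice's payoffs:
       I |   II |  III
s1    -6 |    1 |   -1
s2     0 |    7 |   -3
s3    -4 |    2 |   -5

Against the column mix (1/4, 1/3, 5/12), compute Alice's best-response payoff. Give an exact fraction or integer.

s1: (-6)·(1/4) + (1)·(1/3) + (-1)·(5/12) = -19/12.
s2: (0)·(1/4) + (7)·(1/3) + (-3)·(5/12) = 13/12.
s3: (-4)·(1/4) + (2)·(1/3) + (-5)·(5/12) = -29/12.
The best pure response is s2 with expected payoff 13/12.

13/12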